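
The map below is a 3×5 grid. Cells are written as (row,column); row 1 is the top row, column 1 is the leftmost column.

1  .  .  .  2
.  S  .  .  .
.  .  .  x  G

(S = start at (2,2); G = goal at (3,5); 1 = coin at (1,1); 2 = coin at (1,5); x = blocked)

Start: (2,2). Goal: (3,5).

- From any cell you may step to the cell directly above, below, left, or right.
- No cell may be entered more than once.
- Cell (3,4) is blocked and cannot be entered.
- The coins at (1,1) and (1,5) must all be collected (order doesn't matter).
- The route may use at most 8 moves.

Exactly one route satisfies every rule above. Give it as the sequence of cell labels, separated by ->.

(2,2) -> (2,1) -> (1,1) -> (1,2) -> (1,3) -> (1,4) -> (1,5) -> (2,5) -> (3,5)

The budget equals the shortest possible length, so every move has to be on a shortest route through the required cells.
Route from (2,2): left 1 to (2,1), up 1 to (1,1), right 4 to (1,5), down 2 to (3,5) — 8 moves in all.
Check: all required cells visited; 8 ≤ 8 moves.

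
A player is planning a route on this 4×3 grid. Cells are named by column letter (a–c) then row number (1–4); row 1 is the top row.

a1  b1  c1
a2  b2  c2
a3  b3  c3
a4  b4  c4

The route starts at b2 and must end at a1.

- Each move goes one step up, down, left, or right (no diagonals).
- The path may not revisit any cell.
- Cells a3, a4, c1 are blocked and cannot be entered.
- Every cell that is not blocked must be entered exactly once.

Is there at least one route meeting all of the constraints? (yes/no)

Colour the cells like a checkerboard: each orthogonal step flips colour, so a Hamiltonian route alternates colours. Here there are 4 cells of one colour and 5 of the other, with start on the same colour as the goal — the counts and endpoints can't be arranged into an alternating sequence of length 9, so no Hamiltonian route exists.

no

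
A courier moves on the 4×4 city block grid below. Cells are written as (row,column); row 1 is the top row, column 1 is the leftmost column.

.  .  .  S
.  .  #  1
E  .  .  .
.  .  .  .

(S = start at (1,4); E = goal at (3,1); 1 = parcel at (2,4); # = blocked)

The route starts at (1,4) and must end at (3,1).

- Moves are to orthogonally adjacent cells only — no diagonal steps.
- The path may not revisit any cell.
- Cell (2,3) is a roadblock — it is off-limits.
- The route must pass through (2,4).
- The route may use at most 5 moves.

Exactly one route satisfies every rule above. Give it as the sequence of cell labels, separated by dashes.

(1,4) - (2,4) - (3,4) - (3,3) - (3,2) - (3,1)

Any route must reach (2,4) and still end at (3,1) within 5 moves, so the order of the required stops is forced.
Route from (1,4): down 2 to (3,4), left 3 to (3,1) — 5 moves in all.
Check: all required cells visited; 5 ≤ 5 moves.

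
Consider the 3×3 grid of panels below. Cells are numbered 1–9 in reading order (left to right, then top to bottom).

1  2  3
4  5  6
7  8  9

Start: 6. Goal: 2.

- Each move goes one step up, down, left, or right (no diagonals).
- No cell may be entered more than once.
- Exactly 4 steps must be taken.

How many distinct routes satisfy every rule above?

2

Need simple routes of exactly 4 moves from 6 to 2 (Manhattan distance 2, so 1 moves are spent on a detour and 1 undoing it).
Enumerating: 6 9 8 5 2 | 6 5 4 1 2.
That gives 2 routes.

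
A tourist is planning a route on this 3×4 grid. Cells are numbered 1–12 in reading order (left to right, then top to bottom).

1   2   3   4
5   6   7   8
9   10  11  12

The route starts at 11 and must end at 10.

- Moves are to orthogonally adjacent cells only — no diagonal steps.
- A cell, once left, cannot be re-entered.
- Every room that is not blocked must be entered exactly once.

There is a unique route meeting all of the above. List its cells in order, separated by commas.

11, 12, 8, 4, 3, 7, 6, 2, 1, 5, 9, 10

Need to visit all 12 open cells exactly once, starting at 11 and ending at 10.
Cell 4 has only two open neighbours (8 and 3), so the path must pass straight through it: one of those is the cell it's entered from and the other is where it exits.
Route from 11: right 1 to 12, up 2 to 4, left 1 to 3, down 1 to 7, left 1 to 6, up 1 to 2, left 1 to 1, down 2 to 9, right 1 to 10 — 11 moves in all.
Check: all 12 open cells covered.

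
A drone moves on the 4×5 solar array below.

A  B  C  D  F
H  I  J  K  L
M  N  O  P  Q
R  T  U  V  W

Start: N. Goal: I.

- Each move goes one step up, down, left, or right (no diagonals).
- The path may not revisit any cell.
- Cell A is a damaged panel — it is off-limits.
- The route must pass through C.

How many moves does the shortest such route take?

5

Any route passes through C somewhere between N and I. Summing Manhattan distances along the two legs (N → C → I) gives a lower bound of 3 + 2 = 5 moves.
A route of 5 moves achieves this: N → O → J → C → B → I.
Since 5 matches the lower bound, it is optimal.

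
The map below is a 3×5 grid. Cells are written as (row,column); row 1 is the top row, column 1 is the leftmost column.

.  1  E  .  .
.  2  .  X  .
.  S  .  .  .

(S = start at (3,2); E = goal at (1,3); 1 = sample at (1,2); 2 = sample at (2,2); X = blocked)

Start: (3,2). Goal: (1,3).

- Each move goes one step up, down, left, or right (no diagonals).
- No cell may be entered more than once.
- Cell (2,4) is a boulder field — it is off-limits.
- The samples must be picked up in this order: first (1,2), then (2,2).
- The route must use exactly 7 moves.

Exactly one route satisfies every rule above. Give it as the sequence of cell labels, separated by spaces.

The waypoints must appear in the order (1,2), (2,2), with no cell reused.
Route from (3,2): left to (3,1), 2× up (reaching (1,1)), right to (1,2), down to (2,2), right to (2,3), up to (1,3) — 7 moves in all.
Check: order respected (1 at step 4, 2 at step 5); 7 moves as required.

(3,2) (3,1) (2,1) (1,1) (1,2) (2,2) (2,3) (1,3)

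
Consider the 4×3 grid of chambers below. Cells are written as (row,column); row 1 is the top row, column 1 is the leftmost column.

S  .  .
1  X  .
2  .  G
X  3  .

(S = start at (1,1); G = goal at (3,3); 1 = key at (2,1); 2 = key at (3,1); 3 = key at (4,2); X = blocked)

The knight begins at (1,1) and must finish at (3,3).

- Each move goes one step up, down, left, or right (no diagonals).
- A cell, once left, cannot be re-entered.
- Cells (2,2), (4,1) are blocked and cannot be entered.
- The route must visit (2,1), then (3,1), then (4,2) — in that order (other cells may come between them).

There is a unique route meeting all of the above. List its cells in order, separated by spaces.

(1,1) (2,1) (3,1) (3,2) (4,2) (4,3) (3,3)

The waypoints must appear in the order (2,1), (3,1), (4,2), with no cell reused.
Route from (1,1): down 2 to (3,1), right 1 to (3,2), down 1 to (4,2), right 1 to (4,3), up 1 to (3,3) — 6 moves in all.
Check: order respected (1 at step 1, 2 at step 2, 3 at step 4).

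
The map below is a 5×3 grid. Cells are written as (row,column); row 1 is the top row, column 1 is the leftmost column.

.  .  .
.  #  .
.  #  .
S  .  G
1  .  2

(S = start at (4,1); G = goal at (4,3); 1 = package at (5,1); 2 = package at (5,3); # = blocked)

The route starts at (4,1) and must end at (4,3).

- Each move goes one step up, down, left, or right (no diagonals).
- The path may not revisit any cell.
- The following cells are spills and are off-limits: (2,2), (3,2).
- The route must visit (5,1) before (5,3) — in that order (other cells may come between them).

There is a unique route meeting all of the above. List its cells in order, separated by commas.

(4,1), (5,1), (5,2), (5,3), (4,3)

The waypoints must appear in the order (5,1), (5,3), with no cell reused.
Route from (4,1): down 1 to (5,1), right 2 to (5,3), up 1 to (4,3) — 4 moves in all.
Check: order respected (1 at step 1, 2 at step 3).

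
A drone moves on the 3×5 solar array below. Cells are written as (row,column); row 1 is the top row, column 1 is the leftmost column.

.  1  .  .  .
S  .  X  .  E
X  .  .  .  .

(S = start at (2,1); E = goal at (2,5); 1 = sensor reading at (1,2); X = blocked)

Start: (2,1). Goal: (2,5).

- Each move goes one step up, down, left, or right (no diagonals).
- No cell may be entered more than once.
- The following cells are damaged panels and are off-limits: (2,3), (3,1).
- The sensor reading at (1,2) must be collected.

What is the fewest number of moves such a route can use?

Any route passes through (1,2) somewhere between (2,1) and (2,5). Summing Manhattan distances along the two legs ((2,1) → (1,2) → (2,5)) gives a lower bound of 2 + 4 = 6 moves.
A route of 6 moves achieves this: (2,1) → (1,1) → (1,2) → (1,3) → (1,4) → (2,4) → (2,5).
Since 6 matches the lower bound, it is optimal.

6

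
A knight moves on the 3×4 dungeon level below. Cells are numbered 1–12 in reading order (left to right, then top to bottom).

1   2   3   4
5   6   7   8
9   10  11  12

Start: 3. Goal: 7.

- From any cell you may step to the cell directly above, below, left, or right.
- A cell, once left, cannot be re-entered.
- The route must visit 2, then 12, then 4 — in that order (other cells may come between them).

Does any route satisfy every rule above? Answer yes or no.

no

Ignoring the required order, 1 revisit-free route from 3 to 7 passes through all of 2, 12, and 4; the waypoint orders that occur are 4 → 12 → 2 (1) — never 2 → 12 → 4.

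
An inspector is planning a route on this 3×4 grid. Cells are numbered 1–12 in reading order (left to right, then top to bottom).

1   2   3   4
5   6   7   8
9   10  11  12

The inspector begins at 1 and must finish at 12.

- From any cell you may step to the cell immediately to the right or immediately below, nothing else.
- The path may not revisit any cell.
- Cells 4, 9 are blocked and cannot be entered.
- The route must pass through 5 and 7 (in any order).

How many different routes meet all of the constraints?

2

A right/down-only route from 1 to 12 makes exactly 2 down-moves and 3 right-moves in some order.
With no other constraints that would be C(5,2) = 10 routes.
A monotone route can only reach the required cells in the order 5, 7, so split there and multiply the segment counts (each segment already excludes blocked cells): 1→5: 1; 5→7: 1; 7→12: 2; product = 2.
That gives 2 routes.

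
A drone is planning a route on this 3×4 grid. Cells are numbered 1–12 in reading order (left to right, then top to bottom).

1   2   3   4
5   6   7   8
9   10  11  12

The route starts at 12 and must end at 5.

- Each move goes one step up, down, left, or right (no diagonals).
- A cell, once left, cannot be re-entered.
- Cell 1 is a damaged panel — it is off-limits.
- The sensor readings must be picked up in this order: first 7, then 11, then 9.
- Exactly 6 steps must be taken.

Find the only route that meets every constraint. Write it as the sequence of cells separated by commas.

12, 8, 7, 11, 10, 9, 5

The waypoints must appear in the order 7, 11, 9, with no cell reused.
Route from 12: up 1 to 8, left 1 to 7, down 1 to 11, left 2 to 9, up 1 to 5 — 6 moves in all.
Check: order respected (7 at step 2, 11 at step 3, 9 at step 5); 6 moves as required.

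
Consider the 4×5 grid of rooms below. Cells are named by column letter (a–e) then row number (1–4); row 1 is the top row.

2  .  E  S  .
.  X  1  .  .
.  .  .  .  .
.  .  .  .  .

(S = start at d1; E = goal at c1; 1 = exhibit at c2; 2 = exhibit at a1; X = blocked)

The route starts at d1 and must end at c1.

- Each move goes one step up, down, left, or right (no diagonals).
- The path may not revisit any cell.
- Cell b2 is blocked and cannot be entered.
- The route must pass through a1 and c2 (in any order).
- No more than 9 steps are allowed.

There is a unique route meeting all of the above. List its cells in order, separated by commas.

d1, d2, c2, c3, b3, a3, a2, a1, b1, c1

The 9-move cap with required stops at a1, c2 leaves no slack for detours.
Route from d1: down 1 to d2, left 1 to c2, down 1 to c3, left 2 to a3, up 2 to a1, right 2 to c1 — 9 moves in all.
Check: all required cells visited; 9 ≤ 9 moves.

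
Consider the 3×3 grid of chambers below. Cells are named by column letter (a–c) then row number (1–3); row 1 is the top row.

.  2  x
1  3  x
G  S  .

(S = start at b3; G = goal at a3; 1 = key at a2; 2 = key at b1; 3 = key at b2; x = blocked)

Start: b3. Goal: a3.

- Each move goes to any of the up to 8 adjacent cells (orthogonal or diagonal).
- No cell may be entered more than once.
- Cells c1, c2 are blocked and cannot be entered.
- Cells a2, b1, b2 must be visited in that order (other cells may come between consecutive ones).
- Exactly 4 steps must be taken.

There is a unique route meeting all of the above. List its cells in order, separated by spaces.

The waypoints must appear in the order a2, b1, b2, with no cell reused.
Route from b3: up-left to a2, up-right to b1, down to b2, down-left to a3 — 4 moves in all.
Check: order respected (1 at step 1, 2 at step 2, 3 at step 3); 4 moves as required.

b3 a2 b1 b2 a3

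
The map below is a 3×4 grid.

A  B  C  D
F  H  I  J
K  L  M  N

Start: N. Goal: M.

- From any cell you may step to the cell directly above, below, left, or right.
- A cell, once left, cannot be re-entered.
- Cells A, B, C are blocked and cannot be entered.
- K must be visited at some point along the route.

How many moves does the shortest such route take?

Any route passes through K somewhere between N and M. Summing Manhattan distances along the two legs (N → K → M) gives a lower bound of 3 + 2 = 5 moves.
The shortest route satisfying every rule uses 7 moves: N → J → I → H → F → K → L → M.
The no-revisit rule (legs can't share cells) pushes the minimum above the 5-move bound; an exhaustive check rules out every length from 5 to 6, leaving 7 as the minimum.

7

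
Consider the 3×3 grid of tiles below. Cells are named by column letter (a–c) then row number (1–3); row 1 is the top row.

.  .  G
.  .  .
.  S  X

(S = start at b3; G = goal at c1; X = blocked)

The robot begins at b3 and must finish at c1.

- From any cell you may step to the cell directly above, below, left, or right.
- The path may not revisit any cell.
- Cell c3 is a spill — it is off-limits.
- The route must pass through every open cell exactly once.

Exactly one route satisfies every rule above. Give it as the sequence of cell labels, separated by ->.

Need to visit all 8 open cells exactly once, starting at b3 and ending at c1.
Route from b3: left 1 to a3, up 2 to a1, right 1 to b1, down 1 to b2, right 1 to c2, up 1 to c1 — 7 moves in all.
Check: all 8 open cells covered.

b3 -> a3 -> a2 -> a1 -> b1 -> b2 -> c2 -> c1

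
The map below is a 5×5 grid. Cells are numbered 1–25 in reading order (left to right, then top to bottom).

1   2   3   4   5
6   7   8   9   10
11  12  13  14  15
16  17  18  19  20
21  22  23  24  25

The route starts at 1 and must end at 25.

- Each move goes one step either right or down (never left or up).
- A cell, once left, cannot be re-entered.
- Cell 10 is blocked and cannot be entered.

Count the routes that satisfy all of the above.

A right/down-only route from 1 to 25 makes exactly 4 down-moves and 4 right-moves in some order.
With no other constraints that would be C(8,4) = 70 routes.
Subtract routes through each blocked cell (inclusion–exclusion for overlaps): − through 10: 5 → 65.
That gives 65 routes.

65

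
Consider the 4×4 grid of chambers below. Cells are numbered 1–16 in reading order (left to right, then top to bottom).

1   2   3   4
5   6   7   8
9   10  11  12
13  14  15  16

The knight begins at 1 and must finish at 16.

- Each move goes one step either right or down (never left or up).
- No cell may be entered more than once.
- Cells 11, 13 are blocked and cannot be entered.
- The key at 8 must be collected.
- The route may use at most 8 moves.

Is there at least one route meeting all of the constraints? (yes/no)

yes

One route that works: 1 → 5 → 6 → 7 → 8 → 12 → 16.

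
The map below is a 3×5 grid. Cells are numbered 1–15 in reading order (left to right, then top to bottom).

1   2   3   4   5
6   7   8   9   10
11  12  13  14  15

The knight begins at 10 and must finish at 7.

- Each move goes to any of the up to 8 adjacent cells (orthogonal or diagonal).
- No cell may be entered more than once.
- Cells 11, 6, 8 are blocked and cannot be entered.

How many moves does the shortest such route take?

3

With diagonal moves allowed, the Chebyshev distance max(|Δrow|,|Δcol|) from 10 to 7 is 3, so at least 3 moves are needed.
A route of 3 moves achieves this: 10 → 4 → 3 → 7.
Since 3 matches the lower bound, it is optimal.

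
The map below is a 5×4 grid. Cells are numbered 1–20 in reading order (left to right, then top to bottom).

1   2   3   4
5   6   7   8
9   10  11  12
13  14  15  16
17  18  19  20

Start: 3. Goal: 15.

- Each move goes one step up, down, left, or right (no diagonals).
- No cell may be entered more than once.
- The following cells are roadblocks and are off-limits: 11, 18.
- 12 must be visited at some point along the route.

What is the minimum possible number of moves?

Any route passes through 12 somewhere between 3 and 15. Summing Manhattan distances along the two legs (3 → 12 → 15) gives a lower bound of 3 + 2 = 5 moves.
A route of 5 moves achieves this: 3 → 7 → 8 → 12 → 16 → 15.
Since 5 matches the lower bound, it is optimal.

5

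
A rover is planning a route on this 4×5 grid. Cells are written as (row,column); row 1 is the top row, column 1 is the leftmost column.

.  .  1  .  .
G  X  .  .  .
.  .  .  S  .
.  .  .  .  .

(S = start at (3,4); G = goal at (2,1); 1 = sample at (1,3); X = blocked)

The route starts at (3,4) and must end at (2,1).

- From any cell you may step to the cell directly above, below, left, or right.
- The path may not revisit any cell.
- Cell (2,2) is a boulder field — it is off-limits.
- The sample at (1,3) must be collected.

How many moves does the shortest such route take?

6

Any route passes through (1,3) somewhere between (3,4) and (2,1). Summing Manhattan distances along the two legs ((3,4) → (1,3) → (2,1)) gives a lower bound of 3 + 3 = 6 moves.
A route of 6 moves achieves this: (3,4) → (2,4) → (1,4) → (1,3) → (1,2) → (1,1) → (2,1).
Since 6 matches the lower bound, it is optimal.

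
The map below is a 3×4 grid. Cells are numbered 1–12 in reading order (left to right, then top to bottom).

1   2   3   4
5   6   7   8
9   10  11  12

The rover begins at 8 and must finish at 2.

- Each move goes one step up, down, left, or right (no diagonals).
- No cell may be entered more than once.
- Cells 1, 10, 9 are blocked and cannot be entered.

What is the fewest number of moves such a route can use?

The Manhattan distance from 8 to 2 is |2−1| + |4−2| = 3, so at least 3 moves are needed.
A route of 3 moves achieves this: 8 → 4 → 3 → 2.
Since 3 matches the lower bound, it is optimal.

3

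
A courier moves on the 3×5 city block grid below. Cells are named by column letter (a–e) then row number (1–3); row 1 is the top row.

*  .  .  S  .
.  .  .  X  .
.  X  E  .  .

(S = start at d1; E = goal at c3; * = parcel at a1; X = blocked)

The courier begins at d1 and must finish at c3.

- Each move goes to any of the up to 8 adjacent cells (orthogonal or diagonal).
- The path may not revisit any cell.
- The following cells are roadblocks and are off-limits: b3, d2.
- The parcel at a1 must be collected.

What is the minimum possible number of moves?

Any route passes through a1 somewhere between d1 and c3. Summing Chebyshev distances along the two legs (d1 → a1 → c3) gives a lower bound of 3 + 2 = 5 moves.
A route of 5 moves achieves this: d1 → c1 → b1 → a1 → b2 → c3.
Since 5 matches the lower bound, it is optimal.

5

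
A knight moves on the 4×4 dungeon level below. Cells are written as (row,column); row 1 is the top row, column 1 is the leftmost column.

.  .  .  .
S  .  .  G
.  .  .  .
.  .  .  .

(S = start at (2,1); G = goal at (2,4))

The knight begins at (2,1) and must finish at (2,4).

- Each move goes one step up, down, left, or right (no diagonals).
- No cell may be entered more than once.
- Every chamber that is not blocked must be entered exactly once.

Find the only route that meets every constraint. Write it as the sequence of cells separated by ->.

Need to visit all 16 open cells exactly once, starting at (2,1) and ending at (2,4).
Route from (2,1): up 1 to (1,1), right 1 to (1,2), down 2 to (3,2), left 1 to (3,1), down 1 to (4,1), right 3 to (4,4), up 1 to (3,4), left 1 to (3,3), up 2 to (1,3), right 1 to (1,4), down 1 to (2,4) — 15 moves in all.
Check: all 16 open cells covered.

(2,1) -> (1,1) -> (1,2) -> (2,2) -> (3,2) -> (3,1) -> (4,1) -> (4,2) -> (4,3) -> (4,4) -> (3,4) -> (3,3) -> (2,3) -> (1,3) -> (1,4) -> (2,4)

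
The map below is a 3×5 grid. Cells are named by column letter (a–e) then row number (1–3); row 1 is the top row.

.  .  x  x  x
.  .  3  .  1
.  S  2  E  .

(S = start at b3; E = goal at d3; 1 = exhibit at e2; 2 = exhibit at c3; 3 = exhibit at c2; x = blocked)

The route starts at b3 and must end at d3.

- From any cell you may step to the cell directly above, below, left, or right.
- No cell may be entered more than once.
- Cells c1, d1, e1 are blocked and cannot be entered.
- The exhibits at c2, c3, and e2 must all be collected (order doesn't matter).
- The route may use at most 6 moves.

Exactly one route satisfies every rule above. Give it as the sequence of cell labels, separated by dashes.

b3 - c3 - c2 - d2 - e2 - e3 - d3

Any route must reach c2, c3, and e2 and still end at d3 within 6 moves, so the order of the required stops is forced.
Route from b3: right to c3, up to c2, 2× right (reaching e2), down to e3, left to d3 — 6 moves in all.
Check: all required cells visited; 6 ≤ 6 moves.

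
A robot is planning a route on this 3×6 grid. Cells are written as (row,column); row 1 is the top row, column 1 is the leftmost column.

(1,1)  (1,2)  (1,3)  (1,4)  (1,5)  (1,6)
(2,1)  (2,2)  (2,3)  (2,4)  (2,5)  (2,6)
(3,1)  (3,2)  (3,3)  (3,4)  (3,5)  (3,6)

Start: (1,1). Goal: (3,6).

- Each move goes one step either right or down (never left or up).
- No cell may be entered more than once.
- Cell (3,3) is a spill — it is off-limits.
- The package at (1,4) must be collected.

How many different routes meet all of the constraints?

A right/down-only route from (1,1) to (3,6) makes exactly 2 down-moves and 5 right-moves in some order.
With no other constraints that would be C(7,2) = 21 routes.
Split at (1,4) and multiply the segment counts (each segment already excludes blocked cells): (1,1)→(1,4): 1; (1,4)→(3,6): 6; product = 6.
That gives 6 routes.

6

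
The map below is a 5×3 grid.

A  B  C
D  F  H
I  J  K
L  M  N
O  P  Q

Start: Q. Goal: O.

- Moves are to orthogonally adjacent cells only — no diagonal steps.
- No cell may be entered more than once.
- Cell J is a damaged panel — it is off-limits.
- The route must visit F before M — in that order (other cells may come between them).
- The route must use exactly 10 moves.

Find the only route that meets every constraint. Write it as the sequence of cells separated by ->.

The waypoints must appear in the order F, M, with no cell reused.
Route from Q: 3× up (reaching H), 2× left (reaching D), 2× down (reaching L), right to M, down to P, left to O — 10 moves in all.
Check: order respected (F at step 4, M at step 8); 10 moves as required.

Q -> N -> K -> H -> F -> D -> I -> L -> M -> P -> O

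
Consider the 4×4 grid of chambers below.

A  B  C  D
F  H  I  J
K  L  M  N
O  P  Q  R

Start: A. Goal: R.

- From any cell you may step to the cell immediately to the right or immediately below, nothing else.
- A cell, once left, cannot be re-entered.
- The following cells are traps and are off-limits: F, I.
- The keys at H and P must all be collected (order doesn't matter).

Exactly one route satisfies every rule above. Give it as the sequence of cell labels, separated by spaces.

Moves only go right or down, so the column and row indices never decrease.
Route from A: right 1 to B, down 3 to P, right 2 to R — 6 moves in all.
Check: all required cells visited.

A B H L P Q R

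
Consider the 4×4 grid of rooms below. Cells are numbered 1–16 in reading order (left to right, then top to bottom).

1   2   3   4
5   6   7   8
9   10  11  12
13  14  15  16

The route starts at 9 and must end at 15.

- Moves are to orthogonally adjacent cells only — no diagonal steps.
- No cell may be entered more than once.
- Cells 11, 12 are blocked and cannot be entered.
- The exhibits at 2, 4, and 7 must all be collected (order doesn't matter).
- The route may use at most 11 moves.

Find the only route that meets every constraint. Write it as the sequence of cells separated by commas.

The 11-move cap with required stops at 2, 4, 7 leaves no slack for detours.
Route from 9: up 2 to 1, right 3 to 4, down 1 to 8, left 2 to 6, down 2 to 14, right 1 to 15 — 11 moves in all.
Check: all required cells visited; 11 ≤ 11 moves.

9, 5, 1, 2, 3, 4, 8, 7, 6, 10, 14, 15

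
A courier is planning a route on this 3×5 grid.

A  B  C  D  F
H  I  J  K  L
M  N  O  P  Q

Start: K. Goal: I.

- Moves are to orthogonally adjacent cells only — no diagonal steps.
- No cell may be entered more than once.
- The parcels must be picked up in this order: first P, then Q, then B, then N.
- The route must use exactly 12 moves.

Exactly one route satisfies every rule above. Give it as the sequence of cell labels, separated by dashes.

The waypoints must appear in the order P, Q, B, N, with no cell reused.
Route from K: down to P, right to Q, 2× up (reaching F), 4× left (reaching A), 2× down (reaching M), right to N, up to I — 12 moves in all.
Check: order respected (P at step 1, Q at step 2, B at step 7, N at step 11); 12 moves as required.

K - P - Q - L - F - D - C - B - A - H - M - N - I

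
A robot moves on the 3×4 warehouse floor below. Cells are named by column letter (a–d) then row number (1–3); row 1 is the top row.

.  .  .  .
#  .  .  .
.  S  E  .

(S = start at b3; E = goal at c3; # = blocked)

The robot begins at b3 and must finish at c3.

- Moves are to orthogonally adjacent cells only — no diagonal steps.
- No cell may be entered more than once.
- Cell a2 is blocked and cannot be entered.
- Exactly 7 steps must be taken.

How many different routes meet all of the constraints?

4

Need simple routes of exactly 7 moves from b3 to c3 (Manhattan distance 1, so 3 moves are spent on a detour and 3 undoing it).
Enumerating: b3 b2 b1 c1 c2 d2 d3 c3 | b3 b2 b1 c1 d1 d2 d3 c3 | b3 b2 b1 c1 d1 d2 c2 c3 | b3 b2 c2 c1 d1 d2 d3 c3.
That gives 4 routes.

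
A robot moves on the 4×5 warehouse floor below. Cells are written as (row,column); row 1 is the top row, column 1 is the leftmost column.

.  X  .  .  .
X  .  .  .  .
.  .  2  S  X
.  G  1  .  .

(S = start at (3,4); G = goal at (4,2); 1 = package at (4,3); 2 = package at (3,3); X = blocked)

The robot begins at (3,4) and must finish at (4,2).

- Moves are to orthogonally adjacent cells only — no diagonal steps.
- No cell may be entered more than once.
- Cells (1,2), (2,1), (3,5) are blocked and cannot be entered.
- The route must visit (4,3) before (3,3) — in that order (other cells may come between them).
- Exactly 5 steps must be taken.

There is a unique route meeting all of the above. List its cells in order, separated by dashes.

The waypoints must appear in the order (4,3), (3,3), with no cell reused.
Route from (3,4): down 1 to (4,4), left 1 to (4,3), up 1 to (3,3), left 1 to (3,2), down 1 to (4,2) — 5 moves in all.
Check: order respected (1 at step 2, 2 at step 3); 5 moves as required.

(3,4) - (4,4) - (4,3) - (3,3) - (3,2) - (4,2)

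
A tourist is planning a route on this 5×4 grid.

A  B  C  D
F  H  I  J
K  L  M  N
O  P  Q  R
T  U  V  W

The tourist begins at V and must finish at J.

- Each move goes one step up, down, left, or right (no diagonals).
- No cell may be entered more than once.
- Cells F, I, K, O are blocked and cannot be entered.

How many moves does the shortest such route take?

The Manhattan distance from V to J is |5−2| + |3−4| = 4, so at least 4 moves are needed.
A route of 4 moves achieves this: V → Q → M → N → J.
Since 4 matches the lower bound, it is optimal.

4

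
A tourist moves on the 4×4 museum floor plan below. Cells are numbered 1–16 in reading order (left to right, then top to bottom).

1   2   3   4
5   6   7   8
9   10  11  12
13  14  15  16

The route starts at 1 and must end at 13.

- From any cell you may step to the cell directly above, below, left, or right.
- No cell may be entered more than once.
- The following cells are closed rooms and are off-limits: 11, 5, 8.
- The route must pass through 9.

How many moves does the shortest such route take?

5

Any route passes through 9 somewhere between 1 and 13. Summing Manhattan distances along the two legs (1 → 9 → 13) gives a lower bound of 2 + 1 = 3 moves.
That bound ignores the blocked cells. Measuring each leg by the fewest moves that actually steer around them (1→9: 4; 9→13: 1) raises the lower bound to 5.
A route of 5 moves exists: 1 → 2 → 6 → 10 → 9 → 13.
Since 5 matches that lower bound, it is optimal.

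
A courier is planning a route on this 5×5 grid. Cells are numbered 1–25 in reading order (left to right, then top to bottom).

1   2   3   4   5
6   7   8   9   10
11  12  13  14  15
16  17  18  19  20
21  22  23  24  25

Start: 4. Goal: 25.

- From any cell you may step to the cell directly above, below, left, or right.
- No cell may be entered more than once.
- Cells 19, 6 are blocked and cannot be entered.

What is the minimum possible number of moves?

5

The Manhattan distance from 4 to 25 is |1−5| + |4−5| = 5, so at least 5 moves are needed.
A route of 5 moves achieves this: 4 → 9 → 14 → 15 → 20 → 25.
Since 5 matches the lower bound, it is optimal.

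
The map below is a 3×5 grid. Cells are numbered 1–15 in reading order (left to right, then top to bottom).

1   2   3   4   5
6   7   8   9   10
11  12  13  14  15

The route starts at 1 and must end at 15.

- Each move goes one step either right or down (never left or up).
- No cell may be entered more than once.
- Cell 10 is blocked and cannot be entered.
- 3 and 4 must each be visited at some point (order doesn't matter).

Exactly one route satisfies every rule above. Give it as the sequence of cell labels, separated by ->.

Moves only go right or down, so the column and row indices never decrease.
Route from 1: right 3 to 4, down 2 to 14, right 1 to 15 — 6 moves in all.
Check: all required cells visited.

1 -> 2 -> 3 -> 4 -> 9 -> 14 -> 15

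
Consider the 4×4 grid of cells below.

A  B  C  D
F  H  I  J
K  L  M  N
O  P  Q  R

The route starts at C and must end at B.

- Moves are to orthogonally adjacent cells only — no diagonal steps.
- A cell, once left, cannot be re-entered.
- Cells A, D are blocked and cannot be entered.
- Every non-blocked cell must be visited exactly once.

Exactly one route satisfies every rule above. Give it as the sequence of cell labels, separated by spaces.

Need to visit all 14 open cells exactly once, starting at C and ending at B.
Cell R has only two open neighbours (N and Q), so the path must pass straight through it: one of those is the cell it's entered from and the other is where it exits.
Route from C: down to I, right to J, 2× down (reaching R), left to Q, up to M, left to L, down to P, left to O, 2× up (reaching F), right to H, up to B — 13 moves in all.
Check: all 14 open cells covered.

C I J N R Q M L P O K F H B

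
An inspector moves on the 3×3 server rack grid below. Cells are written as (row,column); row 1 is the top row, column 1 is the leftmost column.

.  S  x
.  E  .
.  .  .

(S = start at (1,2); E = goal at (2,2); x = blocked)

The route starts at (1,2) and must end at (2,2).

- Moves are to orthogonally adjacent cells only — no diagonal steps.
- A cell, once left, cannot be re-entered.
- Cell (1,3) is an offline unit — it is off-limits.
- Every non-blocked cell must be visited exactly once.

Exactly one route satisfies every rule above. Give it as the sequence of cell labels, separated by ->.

Need to visit all 8 open cells exactly once, starting at (1,2) and ending at (2,2).
Route from (1,2): left 1 to (1,1), down 2 to (3,1), right 2 to (3,3), up 1 to (2,3), left 1 to (2,2) — 7 moves in all.
Check: all 8 open cells covered.

(1,2) -> (1,1) -> (2,1) -> (3,1) -> (3,2) -> (3,3) -> (2,3) -> (2,2)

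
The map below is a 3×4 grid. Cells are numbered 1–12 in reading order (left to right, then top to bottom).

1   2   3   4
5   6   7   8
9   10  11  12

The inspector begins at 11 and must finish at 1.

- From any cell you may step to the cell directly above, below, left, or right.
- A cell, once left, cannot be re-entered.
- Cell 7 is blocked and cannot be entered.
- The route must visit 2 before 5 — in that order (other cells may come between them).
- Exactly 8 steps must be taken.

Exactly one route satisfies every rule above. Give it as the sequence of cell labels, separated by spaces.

11 12 8 4 3 2 6 5 1

The waypoints must appear in the order 2, 5, with no cell reused.
Route from 11: right to 12, 2× up (reaching 4), 2× left (reaching 2), down to 6, left to 5, up to 1 — 8 moves in all.
Check: order respected (2 at step 5, 5 at step 7); 8 moves as required.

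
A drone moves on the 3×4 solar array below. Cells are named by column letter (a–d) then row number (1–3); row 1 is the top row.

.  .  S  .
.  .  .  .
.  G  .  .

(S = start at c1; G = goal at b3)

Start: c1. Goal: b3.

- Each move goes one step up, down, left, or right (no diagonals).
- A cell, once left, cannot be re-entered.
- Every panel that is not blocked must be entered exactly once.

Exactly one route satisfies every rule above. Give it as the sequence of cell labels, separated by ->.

c1 -> d1 -> d2 -> d3 -> c3 -> c2 -> b2 -> b1 -> a1 -> a2 -> a3 -> b3

Need to visit all 12 open cells exactly once, starting at c1 and ending at b3.
Cell a1 has only two open neighbours (a2 and b1), so the path must pass straight through it: one of those is the cell it's entered from and the other is where it exits.
Route from c1: right 1 to d1, down 2 to d3, left 1 to c3, up 1 to c2, left 1 to b2, up 1 to b1, left 1 to a1, down 2 to a3, right 1 to b3 — 11 moves in all.
Check: all 12 open cells covered.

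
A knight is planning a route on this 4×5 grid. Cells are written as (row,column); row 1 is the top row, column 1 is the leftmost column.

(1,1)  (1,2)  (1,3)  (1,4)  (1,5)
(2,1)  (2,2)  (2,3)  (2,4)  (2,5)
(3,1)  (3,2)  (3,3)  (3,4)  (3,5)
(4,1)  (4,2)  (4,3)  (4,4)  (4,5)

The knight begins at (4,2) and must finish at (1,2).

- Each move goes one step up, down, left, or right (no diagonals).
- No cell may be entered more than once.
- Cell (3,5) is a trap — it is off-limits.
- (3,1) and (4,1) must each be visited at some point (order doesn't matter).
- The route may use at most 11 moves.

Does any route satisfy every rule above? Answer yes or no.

yes

One route that works: (4,2) → (4,1) → (3,1) → (2,1) → (1,1) → (1,2).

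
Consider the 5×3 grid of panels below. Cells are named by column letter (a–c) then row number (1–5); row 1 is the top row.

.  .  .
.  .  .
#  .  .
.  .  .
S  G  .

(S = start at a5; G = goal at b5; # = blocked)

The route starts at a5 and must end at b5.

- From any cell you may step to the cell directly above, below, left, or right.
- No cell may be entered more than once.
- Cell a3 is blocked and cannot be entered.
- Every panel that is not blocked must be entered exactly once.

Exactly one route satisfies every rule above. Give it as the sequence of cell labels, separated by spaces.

Need to visit all 14 open cells exactly once, starting at a5 and ending at b5.
Route from a5: up to a4, right to b4, 2× up (reaching b2), left to a2, up to a1, 2× right (reaching c1), 4× down (reaching c5), left to b5 — 13 moves in all.
Check: all 14 open cells covered.

a5 a4 b4 b3 b2 a2 a1 b1 c1 c2 c3 c4 c5 b5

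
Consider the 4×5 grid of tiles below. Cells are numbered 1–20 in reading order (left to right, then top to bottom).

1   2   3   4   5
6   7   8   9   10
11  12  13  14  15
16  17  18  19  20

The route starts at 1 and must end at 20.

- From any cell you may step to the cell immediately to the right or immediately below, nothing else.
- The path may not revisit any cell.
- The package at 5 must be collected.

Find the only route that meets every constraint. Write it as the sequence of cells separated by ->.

1 -> 2 -> 3 -> 4 -> 5 -> 10 -> 15 -> 20

Moves only go right or down, so the column and row indices never decrease.
Route from 1: right 4 to 5, down 3 to 20 — 7 moves in all.
Check: all required cells visited.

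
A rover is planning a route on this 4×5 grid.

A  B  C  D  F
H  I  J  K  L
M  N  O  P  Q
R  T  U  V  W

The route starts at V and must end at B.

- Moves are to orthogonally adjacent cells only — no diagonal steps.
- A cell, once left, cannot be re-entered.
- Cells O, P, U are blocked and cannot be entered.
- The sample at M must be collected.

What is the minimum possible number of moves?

Any route passes through M somewhere between V and B. Summing Manhattan distances along the two legs (V → M → B) gives a lower bound of 4 + 3 = 7 moves.
That bound ignores the blocked cells. Measuring each leg by the fewest moves that actually steer around them (V→M: 8; M→B: 3) raises the lower bound to 11.
A route of 11 moves exists: V → W → Q → L → K → J → I → N → M → H → A → B.
Since 11 matches that lower bound, it is optimal.

11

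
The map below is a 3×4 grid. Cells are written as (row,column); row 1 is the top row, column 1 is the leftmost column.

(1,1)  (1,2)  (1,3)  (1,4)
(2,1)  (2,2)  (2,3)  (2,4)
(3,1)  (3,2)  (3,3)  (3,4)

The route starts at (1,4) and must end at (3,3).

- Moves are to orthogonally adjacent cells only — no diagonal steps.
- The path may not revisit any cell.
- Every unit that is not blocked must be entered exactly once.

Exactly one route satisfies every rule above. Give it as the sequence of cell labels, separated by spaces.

Need to visit all 12 open cells exactly once, starting at (1,4) and ending at (3,3).
Route from (1,4): 3× left (reaching (1,1)), 2× down (reaching (3,1)), right to (3,2), up to (2,2), 2× right (reaching (2,4)), down to (3,4), left to (3,3) — 11 moves in all.
Check: all 12 open cells covered.

(1,4) (1,3) (1,2) (1,1) (2,1) (3,1) (3,2) (2,2) (2,3) (2,4) (3,4) (3,3)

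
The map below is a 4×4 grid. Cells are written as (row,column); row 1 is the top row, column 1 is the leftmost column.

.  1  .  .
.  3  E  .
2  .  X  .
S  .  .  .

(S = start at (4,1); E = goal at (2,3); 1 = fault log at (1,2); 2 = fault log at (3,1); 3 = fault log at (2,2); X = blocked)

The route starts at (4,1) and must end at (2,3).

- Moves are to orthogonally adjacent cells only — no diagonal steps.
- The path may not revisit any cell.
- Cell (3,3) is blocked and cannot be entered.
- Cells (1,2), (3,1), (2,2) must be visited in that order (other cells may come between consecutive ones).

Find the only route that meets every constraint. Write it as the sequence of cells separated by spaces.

(4,1) (4,2) (4,3) (4,4) (3,4) (2,4) (1,4) (1,3) (1,2) (1,1) (2,1) (3,1) (3,2) (2,2) (2,3)

The waypoints must appear in the order (1,2), (3,1), (2,2), with no cell reused.
Route from (4,1): right 3 to (4,4), up 3 to (1,4), left 3 to (1,1), down 2 to (3,1), right 1 to (3,2), up 1 to (2,2), right 1 to (2,3) — 14 moves in all.
Check: order respected (1 at step 8, 2 at step 11, 3 at step 13).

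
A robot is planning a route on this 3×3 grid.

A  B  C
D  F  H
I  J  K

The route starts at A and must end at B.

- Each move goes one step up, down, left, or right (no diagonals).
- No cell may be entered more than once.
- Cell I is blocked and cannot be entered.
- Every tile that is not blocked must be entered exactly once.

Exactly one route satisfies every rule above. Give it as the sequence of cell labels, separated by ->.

A -> D -> F -> J -> K -> H -> C -> B

Need to visit all 8 open cells exactly once, starting at A and ending at B.
Cell K has only two open neighbours (H and J), so the path must pass straight through it: one of those is the cell it's entered from and the other is where it exits.
Route from A: down 1 to D, right 1 to F, down 1 to J, right 1 to K, up 2 to C, left 1 to B — 7 moves in all.
Check: all 8 open cells covered.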